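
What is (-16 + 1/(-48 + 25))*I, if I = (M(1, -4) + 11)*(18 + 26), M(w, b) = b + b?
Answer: -48708/23 ≈ -2117.7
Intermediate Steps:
M(w, b) = 2*b
I = 132 (I = (2*(-4) + 11)*(18 + 26) = (-8 + 11)*44 = 3*44 = 132)
(-16 + 1/(-48 + 25))*I = (-16 + 1/(-48 + 25))*132 = (-16 + 1/(-23))*132 = (-16 - 1/23)*132 = -369/23*132 = -48708/23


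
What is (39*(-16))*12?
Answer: -7488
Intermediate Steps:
(39*(-16))*12 = -624*12 = -7488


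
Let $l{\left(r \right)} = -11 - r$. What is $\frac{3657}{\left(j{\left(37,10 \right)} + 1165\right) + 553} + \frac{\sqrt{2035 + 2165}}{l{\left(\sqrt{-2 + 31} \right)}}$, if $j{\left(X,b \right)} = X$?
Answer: $\frac{1219}{585} - \frac{55 \sqrt{42}}{46} + \frac{5 \sqrt{1218}}{46} \approx -1.8715$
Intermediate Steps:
$\frac{3657}{\left(j{\left(37,10 \right)} + 1165\right) + 553} + \frac{\sqrt{2035 + 2165}}{l{\left(\sqrt{-2 + 31} \right)}} = \frac{3657}{\left(37 + 1165\right) + 553} + \frac{\sqrt{2035 + 2165}}{-11 - \sqrt{-2 + 31}} = \frac{3657}{1202 + 553} + \frac{\sqrt{4200}}{-11 - \sqrt{29}} = \frac{3657}{1755} + \frac{10 \sqrt{42}}{-11 - \sqrt{29}} = 3657 \cdot \frac{1}{1755} + \frac{10 \sqrt{42}}{-11 - \sqrt{29}} = \frac{1219}{585} + \frac{10 \sqrt{42}}{-11 - \sqrt{29}}$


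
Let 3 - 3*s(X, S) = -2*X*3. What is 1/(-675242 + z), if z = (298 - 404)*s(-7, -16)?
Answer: -1/673864 ≈ -1.4840e-6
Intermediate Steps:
s(X, S) = 1 + 2*X (s(X, S) = 1 - (-2*X)*3/3 = 1 - (-2)*X = 1 + 2*X)
z = 1378 (z = (298 - 404)*(1 + 2*(-7)) = -106*(1 - 14) = -106*(-13) = 1378)
1/(-675242 + z) = 1/(-675242 + 1378) = 1/(-673864) = -1/673864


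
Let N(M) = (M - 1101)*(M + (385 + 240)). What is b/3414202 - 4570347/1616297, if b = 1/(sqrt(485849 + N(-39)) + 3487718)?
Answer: -94905443607358951225136482/33563181042106432284785855 - I*sqrt(182191)/41530957543207012430 ≈ -2.8277 - 1.0278e-17*I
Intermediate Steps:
N(M) = (-1101 + M)*(625 + M) (N(M) = (-1101 + M)*(M + 625) = (-1101 + M)*(625 + M))
b = 1/(3487718 + I*sqrt(182191)) (b = 1/(sqrt(485849 + (-688125 + (-39)**2 - 476*(-39))) + 3487718) = 1/(sqrt(485849 + (-688125 + 1521 + 18564)) + 3487718) = 1/(sqrt(485849 - 668040) + 3487718) = 1/(sqrt(-182191) + 3487718) = 1/(I*sqrt(182191) + 3487718) = 1/(3487718 + I*sqrt(182191)) ≈ 2.8672e-7 - 3.5e-11*I)
b/3414202 - 4570347/1616297 = (3487718/12164177029715 - I*sqrt(182191)/12164177029715)/3414202 - 4570347/1616297 = (3487718/12164177029715 - I*sqrt(182191)/12164177029715)*(1/3414202) - 4570347*1/1616297 = (1743859/20765478771603506215 - I*sqrt(182191)/41530957543207012430) - 4570347/1616297 = -94905443607358951225136482/33563181042106432284785855 - I*sqrt(182191)/41530957543207012430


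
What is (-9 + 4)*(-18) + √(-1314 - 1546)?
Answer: 90 + 2*I*√715 ≈ 90.0 + 53.479*I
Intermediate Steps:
(-9 + 4)*(-18) + √(-1314 - 1546) = -5*(-18) + √(-2860) = 90 + 2*I*√715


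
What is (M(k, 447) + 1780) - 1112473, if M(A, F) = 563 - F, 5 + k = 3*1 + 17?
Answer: -1110577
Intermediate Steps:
k = 15 (k = -5 + (3*1 + 17) = -5 + (3 + 17) = -5 + 20 = 15)
(M(k, 447) + 1780) - 1112473 = ((563 - 1*447) + 1780) - 1112473 = ((563 - 447) + 1780) - 1112473 = (116 + 1780) - 1112473 = 1896 - 1112473 = -1110577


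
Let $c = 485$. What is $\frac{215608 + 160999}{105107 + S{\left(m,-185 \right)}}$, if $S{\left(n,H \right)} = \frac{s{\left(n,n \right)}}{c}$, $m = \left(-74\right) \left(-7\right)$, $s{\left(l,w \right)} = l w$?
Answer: $\frac{182654395}{51245219} \approx 3.5643$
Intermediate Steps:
$m = 518$
$S{\left(n,H \right)} = \frac{n^{2}}{485}$ ($S{\left(n,H \right)} = \frac{n n}{485} = n^{2} \cdot \frac{1}{485} = \frac{n^{2}}{485}$)
$\frac{215608 + 160999}{105107 + S{\left(m,-185 \right)}} = \frac{215608 + 160999}{105107 + \frac{518^{2}}{485}} = \frac{376607}{105107 + \frac{1}{485} \cdot 268324} = \frac{376607}{105107 + \frac{268324}{485}} = \frac{376607}{\frac{51245219}{485}} = 376607 \cdot \frac{485}{51245219} = \frac{182654395}{51245219}$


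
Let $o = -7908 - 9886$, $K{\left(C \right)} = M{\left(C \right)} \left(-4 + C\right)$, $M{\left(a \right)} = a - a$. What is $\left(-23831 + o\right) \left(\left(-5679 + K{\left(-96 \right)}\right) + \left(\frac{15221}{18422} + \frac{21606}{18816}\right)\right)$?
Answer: $\frac{6825868642198125}{28885696} \approx 2.3631 \cdot 10^{8}$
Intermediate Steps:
$M{\left(a \right)} = 0$
$K{\left(C \right)} = 0$ ($K{\left(C \right)} = 0 \left(-4 + C\right) = 0$)
$o = -17794$ ($o = -7908 - 9886 = -17794$)
$\left(-23831 + o\right) \left(\left(-5679 + K{\left(-96 \right)}\right) + \left(\frac{15221}{18422} + \frac{21606}{18816}\right)\right) = \left(-23831 - 17794\right) \left(\left(-5679 + 0\right) + \left(\frac{15221}{18422} + \frac{21606}{18816}\right)\right) = - 41625 \left(-5679 + \left(15221 \cdot \frac{1}{18422} + 21606 \cdot \frac{1}{18816}\right)\right) = - 41625 \left(-5679 + \left(\frac{15221}{18422} + \frac{3601}{3136}\right)\right) = - 41625 \left(-5679 + \frac{57035339}{28885696}\right) = \left(-41625\right) \left(- \frac{163984832245}{28885696}\right) = \frac{6825868642198125}{28885696}$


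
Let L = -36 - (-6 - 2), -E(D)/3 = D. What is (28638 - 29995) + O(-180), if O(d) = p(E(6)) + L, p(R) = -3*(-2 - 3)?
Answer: -1370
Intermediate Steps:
E(D) = -3*D
L = -28 (L = -36 - 1*(-8) = -36 + 8 = -28)
p(R) = 15 (p(R) = -3*(-5) = 15)
O(d) = -13 (O(d) = 15 - 28 = -13)
(28638 - 29995) + O(-180) = (28638 - 29995) - 13 = -1357 - 13 = -1370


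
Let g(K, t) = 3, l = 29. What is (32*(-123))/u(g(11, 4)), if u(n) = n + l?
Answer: -123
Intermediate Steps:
u(n) = 29 + n (u(n) = n + 29 = 29 + n)
(32*(-123))/u(g(11, 4)) = (32*(-123))/(29 + 3) = -3936/32 = -3936*1/32 = -123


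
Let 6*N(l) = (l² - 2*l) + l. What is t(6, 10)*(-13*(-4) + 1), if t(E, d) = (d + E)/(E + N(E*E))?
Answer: 106/27 ≈ 3.9259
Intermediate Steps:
N(l) = -l/6 + l²/6 (N(l) = ((l² - 2*l) + l)/6 = (l² - l)/6 = -l/6 + l²/6)
t(E, d) = (E + d)/(E + E²*(-1 + E²)/6) (t(E, d) = (d + E)/(E + (E*E)*(-1 + E*E)/6) = (E + d)/(E + E²*(-1 + E²)/6))
t(6, 10)*(-13*(-4) + 1) = (6*(6 + 10)/(6*(6 + 6³ - 1*6)))*(-13*(-4) + 1) = (6*(⅙)*16/(6 + 216 - 6))*(52 + 1) = (6*(⅙)*16/216)*53 = (6*(⅙)*(1/216)*16)*53 = (2/27)*53 = 106/27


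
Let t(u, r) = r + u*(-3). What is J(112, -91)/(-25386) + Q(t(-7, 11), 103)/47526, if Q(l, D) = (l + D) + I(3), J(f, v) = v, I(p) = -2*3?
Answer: 633305/100541253 ≈ 0.0062990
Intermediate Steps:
t(u, r) = r - 3*u
I(p) = -6
Q(l, D) = -6 + D + l (Q(l, D) = (l + D) - 6 = (D + l) - 6 = -6 + D + l)
J(112, -91)/(-25386) + Q(t(-7, 11), 103)/47526 = -91/(-25386) + (-6 + 103 + (11 - 3*(-7)))/47526 = -91*(-1/25386) + (-6 + 103 + (11 + 21))*(1/47526) = 91/25386 + (-6 + 103 + 32)*(1/47526) = 91/25386 + 129*(1/47526) = 91/25386 + 43/15842 = 633305/100541253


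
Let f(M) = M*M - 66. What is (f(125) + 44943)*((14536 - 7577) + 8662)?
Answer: 945101742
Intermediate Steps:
f(M) = -66 + M² (f(M) = M² - 66 = -66 + M²)
(f(125) + 44943)*((14536 - 7577) + 8662) = ((-66 + 125²) + 44943)*((14536 - 7577) + 8662) = ((-66 + 15625) + 44943)*(6959 + 8662) = (15559 + 44943)*15621 = 60502*15621 = 945101742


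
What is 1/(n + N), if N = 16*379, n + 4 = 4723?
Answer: 1/10783 ≈ 9.2739e-5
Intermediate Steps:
n = 4719 (n = -4 + 4723 = 4719)
N = 6064
1/(n + N) = 1/(4719 + 6064) = 1/10783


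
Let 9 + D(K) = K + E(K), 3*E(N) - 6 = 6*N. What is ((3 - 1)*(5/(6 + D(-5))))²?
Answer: 25/64 ≈ 0.39063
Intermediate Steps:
E(N) = 2 + 2*N (E(N) = 2 + (6*N)/3 = 2 + 2*N)
D(K) = -7 + 3*K (D(K) = -9 + (K + (2 + 2*K)) = -9 + (2 + 3*K) = -7 + 3*K)
((3 - 1)*(5/(6 + D(-5))))² = ((3 - 1)*(5/(6 + (-7 + 3*(-5)))))² = (2*(5/(6 + (-7 - 15))))² = (2*(5/(6 - 22)))² = (2*(5/(-16)))² = (2*(5*(-1/16)))² = (2*(-5/16))² = (-5/8)² = 25/64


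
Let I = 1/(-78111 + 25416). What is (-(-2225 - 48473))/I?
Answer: -2671531110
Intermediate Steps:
I = -1/52695 (I = 1/(-52695) = -1/52695 ≈ -1.8977e-5)
(-(-2225 - 48473))/I = (-(-2225 - 48473))/(-1/52695) = -1*(-50698)*(-52695) = 50698*(-52695) = -2671531110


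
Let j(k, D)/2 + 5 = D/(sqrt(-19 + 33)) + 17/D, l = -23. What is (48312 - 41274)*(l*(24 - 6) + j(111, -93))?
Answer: -92587236/31 - 654534*sqrt(14)/7 ≈ -3.3365e+6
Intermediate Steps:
j(k, D) = -10 + 34/D + D*sqrt(14)/7 (j(k, D) = -10 + 2*(D/(sqrt(-19 + 33)) + 17/D) = -10 + 2*(D/(sqrt(14)) + 17/D) = -10 + 2*(D*(sqrt(14)/14) + 17/D) = -10 + 2*(D*sqrt(14)/14 + 17/D) = -10 + 2*(17/D + D*sqrt(14)/14) = -10 + (34/D + D*sqrt(14)/7) = -10 + 34/D + D*sqrt(14)/7)
(48312 - 41274)*(l*(24 - 6) + j(111, -93)) = (48312 - 41274)*(-23*(24 - 6) + (-10 + 34/(-93) + (1/7)*(-93)*sqrt(14))) = 7038*(-23*18 + (-10 + 34*(-1/93) - 93*sqrt(14)/7)) = 7038*(-414 + (-10 - 34/93 - 93*sqrt(14)/7)) = 7038*(-414 + (-964/93 - 93*sqrt(14)/7)) = 7038*(-39466/93 - 93*sqrt(14)/7) = -92587236/31 - 654534*sqrt(14)/7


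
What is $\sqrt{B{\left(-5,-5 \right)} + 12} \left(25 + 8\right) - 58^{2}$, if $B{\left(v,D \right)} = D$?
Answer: $-3364 + 33 \sqrt{7} \approx -3276.7$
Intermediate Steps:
$\sqrt{B{\left(-5,-5 \right)} + 12} \left(25 + 8\right) - 58^{2} = \sqrt{-5 + 12} \left(25 + 8\right) - 58^{2} = \sqrt{7} \cdot 33 - 3364 = 33 \sqrt{7} - 3364 = -3364 + 33 \sqrt{7}$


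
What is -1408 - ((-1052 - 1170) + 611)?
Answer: 203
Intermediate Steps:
-1408 - ((-1052 - 1170) + 611) = -1408 - (-2222 + 611) = -1408 - 1*(-1611) = -1408 + 1611 = 203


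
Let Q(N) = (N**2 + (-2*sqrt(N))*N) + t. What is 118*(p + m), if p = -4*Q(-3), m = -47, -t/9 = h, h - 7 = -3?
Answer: 7198 - 2832*I*sqrt(3) ≈ 7198.0 - 4905.2*I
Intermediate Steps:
h = 4 (h = 7 - 3 = 4)
t = -36 (t = -9*4 = -36)
Q(N) = -36 + N**2 - 2*N**(3/2) (Q(N) = (N**2 + (-2*sqrt(N))*N) - 36 = (N**2 - 2*N**(3/2)) - 36 = -36 + N**2 - 2*N**(3/2))
p = 108 - 24*I*sqrt(3) (p = -4*(-36 + (-3)**2 - (-6)*I*sqrt(3)) = -4*(-36 + 9 - (-6)*I*sqrt(3)) = -4*(-36 + 9 + 6*I*sqrt(3)) = -4*(-27 + 6*I*sqrt(3)) = 108 - 24*I*sqrt(3) ≈ 108.0 - 41.569*I)
118*(p + m) = 118*((108 - 24*I*sqrt(3)) - 47) = 118*(61 - 24*I*sqrt(3)) = 7198 - 2832*I*sqrt(3)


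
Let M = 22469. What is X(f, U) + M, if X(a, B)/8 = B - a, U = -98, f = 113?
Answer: 20781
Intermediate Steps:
X(a, B) = -8*a + 8*B (X(a, B) = 8*(B - a) = -8*a + 8*B)
X(f, U) + M = (-8*113 + 8*(-98)) + 22469 = (-904 - 784) + 22469 = -1688 + 22469 = 20781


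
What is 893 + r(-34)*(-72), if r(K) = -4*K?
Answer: -8899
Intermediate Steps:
893 + r(-34)*(-72) = 893 - 4*(-34)*(-72) = 893 + 136*(-72) = 893 - 9792 = -8899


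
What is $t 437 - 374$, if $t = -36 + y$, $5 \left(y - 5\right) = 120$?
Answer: $-3433$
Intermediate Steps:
$y = 29$ ($y = 5 + \frac{1}{5} \cdot 120 = 5 + 24 = 29$)
$t = -7$ ($t = -36 + 29 = -7$)
$t 437 - 374 = \left(-7\right) 437 - 374 = -3059 - 374 = -3433$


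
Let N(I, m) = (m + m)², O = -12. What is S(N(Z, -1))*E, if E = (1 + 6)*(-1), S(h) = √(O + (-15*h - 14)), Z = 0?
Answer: -7*I*√86 ≈ -64.915*I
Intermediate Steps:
N(I, m) = 4*m² (N(I, m) = (2*m)² = 4*m²)
S(h) = √(-26 - 15*h) (S(h) = √(-12 + (-15*h - 14)) = √(-12 + (-14 - 15*h)) = √(-26 - 15*h))
E = -7 (E = 7*(-1) = -7)
S(N(Z, -1))*E = √(-26 - 60*(-1)²)*(-7) = √(-26 - 60)*(-7) = √(-86)*(-7) = (I*√86)*(-7) = -7*I*√86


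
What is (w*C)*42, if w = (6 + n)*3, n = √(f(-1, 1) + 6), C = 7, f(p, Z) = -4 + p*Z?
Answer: 6174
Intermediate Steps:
f(p, Z) = -4 + Z*p
n = 1 (n = √((-4 + 1*(-1)) + 6) = √((-4 - 1) + 6) = √(-5 + 6) = √1 = 1)
w = 21 (w = (6 + 1)*3 = 7*3 = 21)
(w*C)*42 = (21*7)*42 = 147*42 = 6174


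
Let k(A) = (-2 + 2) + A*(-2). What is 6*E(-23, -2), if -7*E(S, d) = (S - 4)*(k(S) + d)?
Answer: 7128/7 ≈ 1018.3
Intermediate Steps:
k(A) = -2*A (k(A) = 0 - 2*A = -2*A)
E(S, d) = -(-4 + S)*(d - 2*S)/7 (E(S, d) = -(S - 4)*(-2*S + d)/7 = -(-4 + S)*(d - 2*S)/7)
6*E(-23, -2) = 6*(-8/7*(-23) + (2/7)*(-23)² + (4/7)*(-2) - ⅐*(-23)*(-2)) = 6*(184/7 + (2/7)*529 - 8/7 - 46/7) = 6*(184/7 + 1058/7 - 8/7 - 46/7) = 6*(1188/7) = 7128/7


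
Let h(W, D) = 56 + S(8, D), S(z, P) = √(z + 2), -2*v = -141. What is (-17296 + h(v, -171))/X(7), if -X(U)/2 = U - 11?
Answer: -2155 + √10/8 ≈ -2154.6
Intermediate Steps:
v = 141/2 (v = -½*(-141) = 141/2 ≈ 70.500)
X(U) = 22 - 2*U (X(U) = -2*(U - 11) = -2*(-11 + U) = 22 - 2*U)
S(z, P) = √(2 + z)
h(W, D) = 56 + √10 (h(W, D) = 56 + √(2 + 8) = 56 + √10)
(-17296 + h(v, -171))/X(7) = (-17296 + (56 + √10))/(22 - 2*7) = (-17240 + √10)/(22 - 14) = (-17240 + √10)/8 = (-17240 + √10)*(⅛) = -2155 + √10/8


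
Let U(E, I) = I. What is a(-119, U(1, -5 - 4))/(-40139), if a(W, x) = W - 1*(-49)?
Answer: 70/40139 ≈ 0.0017439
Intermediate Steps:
a(W, x) = 49 + W (a(W, x) = W + 49 = 49 + W)
a(-119, U(1, -5 - 4))/(-40139) = (49 - 119)/(-40139) = -70*(-1/40139) = 70/40139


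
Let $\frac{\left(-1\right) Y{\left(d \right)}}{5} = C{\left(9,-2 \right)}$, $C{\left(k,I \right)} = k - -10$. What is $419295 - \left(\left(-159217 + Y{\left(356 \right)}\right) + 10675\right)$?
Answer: $567932$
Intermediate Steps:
$C{\left(k,I \right)} = 10 + k$ ($C{\left(k,I \right)} = k + 10 = 10 + k$)
$Y{\left(d \right)} = -95$ ($Y{\left(d \right)} = - 5 \left(10 + 9\right) = \left(-5\right) 19 = -95$)
$419295 - \left(\left(-159217 + Y{\left(356 \right)}\right) + 10675\right) = 419295 - \left(\left(-159217 - 95\right) + 10675\right) = 419295 - \left(-159312 + 10675\right) = 419295 - -148637 = 419295 + 148637 = 567932$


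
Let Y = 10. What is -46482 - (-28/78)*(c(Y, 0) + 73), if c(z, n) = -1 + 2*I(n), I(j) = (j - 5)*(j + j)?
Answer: -603930/13 ≈ -46456.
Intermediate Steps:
I(j) = 2*j*(-5 + j) (I(j) = (-5 + j)*(2*j) = 2*j*(-5 + j))
c(z, n) = -1 + 4*n*(-5 + n) (c(z, n) = -1 + 2*(2*n*(-5 + n)) = -1 + 4*n*(-5 + n))
-46482 - (-28/78)*(c(Y, 0) + 73) = -46482 - (-28/78)*((-1 + 4*0*(-5 + 0)) + 73) = -46482 - (-28*1/78)*((-1 + 4*0*(-5)) + 73) = -46482 - (-14)*((-1 + 0) + 73)/39 = -46482 - (-14)*(-1 + 73)/39 = -46482 - (-14)*72/39 = -46482 - 1*(-336/13) = -46482 + 336/13 = -603930/13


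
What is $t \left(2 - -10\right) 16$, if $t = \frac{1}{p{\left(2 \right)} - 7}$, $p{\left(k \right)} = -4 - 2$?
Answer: $- \frac{192}{13} \approx -14.769$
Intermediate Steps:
$p{\left(k \right)} = -6$ ($p{\left(k \right)} = -4 - 2 = -6$)
$t = - \frac{1}{13}$ ($t = \frac{1}{-6 - 7} = \frac{1}{-13} = - \frac{1}{13} \approx -0.076923$)
$t \left(2 - -10\right) 16 = - \frac{2 - -10}{13} \cdot 16 = - \frac{2 + 10}{13} \cdot 16 = \left(- \frac{1}{13}\right) 12 \cdot 16 = \left(- \frac{12}{13}\right) 16 = - \frac{192}{13}$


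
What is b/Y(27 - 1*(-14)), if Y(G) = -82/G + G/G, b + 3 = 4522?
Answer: -4519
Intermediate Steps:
b = 4519 (b = -3 + 4522 = 4519)
Y(G) = 1 - 82/G (Y(G) = -82/G + 1 = 1 - 82/G)
b/Y(27 - 1*(-14)) = 4519/(((-82 + (27 - 1*(-14)))/(27 - 1*(-14)))) = 4519/(((-82 + (27 + 14))/(27 + 14))) = 4519/(((-82 + 41)/41)) = 4519/(((1/41)*(-41))) = 4519/(-1) = 4519*(-1) = -4519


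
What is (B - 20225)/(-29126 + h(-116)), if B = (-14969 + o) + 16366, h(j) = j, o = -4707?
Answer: 23535/29242 ≈ 0.80484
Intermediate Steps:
B = -3310 (B = (-14969 - 4707) + 16366 = -19676 + 16366 = -3310)
(B - 20225)/(-29126 + h(-116)) = (-3310 - 20225)/(-29126 - 116) = -23535/(-29242) = -23535*(-1/29242) = 23535/29242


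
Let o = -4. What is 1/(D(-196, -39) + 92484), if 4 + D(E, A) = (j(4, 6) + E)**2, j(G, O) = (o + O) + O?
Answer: 1/127824 ≈ 7.8233e-6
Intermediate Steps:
j(G, O) = -4 + 2*O (j(G, O) = (-4 + O) + O = -4 + 2*O)
D(E, A) = -4 + (8 + E)**2 (D(E, A) = -4 + ((-4 + 2*6) + E)**2 = -4 + ((-4 + 12) + E)**2 = -4 + (8 + E)**2)
1/(D(-196, -39) + 92484) = 1/((-4 + (8 - 196)**2) + 92484) = 1/((-4 + (-188)**2) + 92484) = 1/((-4 + 35344) + 92484) = 1/(35340 + 92484) = 1/127824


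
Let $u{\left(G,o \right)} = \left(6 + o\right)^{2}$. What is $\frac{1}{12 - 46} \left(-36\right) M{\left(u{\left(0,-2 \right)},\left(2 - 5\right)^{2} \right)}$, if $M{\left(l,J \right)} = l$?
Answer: $\frac{288}{17} \approx 16.941$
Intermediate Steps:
$\frac{1}{12 - 46} \left(-36\right) M{\left(u{\left(0,-2 \right)},\left(2 - 5\right)^{2} \right)} = \frac{1}{12 - 46} \left(-36\right) \left(6 - 2\right)^{2} = \frac{1}{-34} \left(-36\right) 4^{2} = \left(- \frac{1}{34}\right) \left(-36\right) 16 = \frac{18}{17} \cdot 16 = \frac{288}{17}$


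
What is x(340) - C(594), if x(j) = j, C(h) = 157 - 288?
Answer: 471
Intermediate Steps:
C(h) = -131
x(340) - C(594) = 340 - 1*(-131) = 340 + 131 = 471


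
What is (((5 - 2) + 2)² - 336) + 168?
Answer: -143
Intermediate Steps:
(((5 - 2) + 2)² - 336) + 168 = ((3 + 2)² - 336) + 168 = (5² - 336) + 168 = (25 - 336) + 168 = -311 + 168 = -143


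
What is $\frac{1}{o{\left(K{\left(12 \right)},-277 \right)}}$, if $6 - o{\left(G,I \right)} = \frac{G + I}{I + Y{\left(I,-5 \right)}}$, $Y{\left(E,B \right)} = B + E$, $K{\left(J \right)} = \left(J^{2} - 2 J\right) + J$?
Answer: $\frac{559}{3209} \approx 0.1742$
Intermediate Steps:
$K{\left(J \right)} = J^{2} - J$
$o{\left(G,I \right)} = 6 - \frac{G + I}{-5 + 2 I}$ ($o{\left(G,I \right)} = 6 - \frac{G + I}{I + \left(-5 + I\right)} = 6 - \frac{G + I}{-5 + 2 I}$)
$\frac{1}{o{\left(K{\left(12 \right)},-277 \right)}} = \frac{1}{\frac{1}{-5 + 2 \left(-277\right)} \left(-30 - 12 \left(-1 + 12\right) + 11 \left(-277\right)\right)} = \frac{1}{\frac{1}{-5 - 554} \left(-30 - 12 \cdot 11 - 3047\right)} = \frac{1}{\frac{1}{-559} \left(-30 - 132 - 3047\right)} = \frac{1}{\left(- \frac{1}{559}\right) \left(-30 - 132 - 3047\right)} = \frac{1}{\left(- \frac{1}{559}\right) \left(-3209\right)} = \frac{1}{\frac{3209}{559}} = \frac{559}{3209}$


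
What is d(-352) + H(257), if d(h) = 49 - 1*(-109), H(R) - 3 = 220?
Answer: 381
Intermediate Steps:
H(R) = 223 (H(R) = 3 + 220 = 223)
d(h) = 158 (d(h) = 49 + 109 = 158)
d(-352) + H(257) = 158 + 223 = 381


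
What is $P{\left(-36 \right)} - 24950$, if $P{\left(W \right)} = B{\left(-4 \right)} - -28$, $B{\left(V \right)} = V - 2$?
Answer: $-24928$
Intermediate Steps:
$B{\left(V \right)} = -2 + V$ ($B{\left(V \right)} = V - 2 = -2 + V$)
$P{\left(W \right)} = 22$ ($P{\left(W \right)} = \left(-2 - 4\right) - -28 = -6 + 28 = 22$)
$P{\left(-36 \right)} - 24950 = 22 - 24950 = -24928$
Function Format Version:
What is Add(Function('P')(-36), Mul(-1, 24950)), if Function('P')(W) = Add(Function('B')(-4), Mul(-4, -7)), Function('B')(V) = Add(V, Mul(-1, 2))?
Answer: -24928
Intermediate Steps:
Function('B')(V) = Add(-2, V) (Function('B')(V) = Add(V, -2) = Add(-2, V))
Function('P')(W) = 22 (Function('P')(W) = Add(Add(-2, -4), Mul(-4, -7)) = Add(-6, 28) = 22)
Add(Function('P')(-36), Mul(-1, 24950)) = Add(22, Mul(-1, 24950)) = Add(22, -24950) = -24928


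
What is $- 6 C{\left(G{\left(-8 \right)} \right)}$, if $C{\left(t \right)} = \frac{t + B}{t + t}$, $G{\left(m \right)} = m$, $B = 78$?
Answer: $\frac{105}{4} \approx 26.25$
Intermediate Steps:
$C{\left(t \right)} = \frac{78 + t}{2 t}$ ($C{\left(t \right)} = \frac{t + 78}{t + t} = \frac{78 + t}{2 t}$)
$- 6 C{\left(G{\left(-8 \right)} \right)} = - 6 \frac{78 - 8}{2 \left(-8\right)} = - 6 \cdot \frac{1}{2} \left(- \frac{1}{8}\right) 70 = \left(-6\right) \left(- \frac{35}{8}\right) = \frac{105}{4}$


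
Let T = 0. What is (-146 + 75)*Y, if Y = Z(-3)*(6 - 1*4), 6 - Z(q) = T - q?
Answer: -426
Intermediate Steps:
Z(q) = 6 + q (Z(q) = 6 - (0 - q) = 6 - (-1)*q = 6 + q)
Y = 6 (Y = (6 - 3)*(6 - 1*4) = 3*(6 - 4) = 3*2 = 6)
(-146 + 75)*Y = (-146 + 75)*6 = -71*6 = -426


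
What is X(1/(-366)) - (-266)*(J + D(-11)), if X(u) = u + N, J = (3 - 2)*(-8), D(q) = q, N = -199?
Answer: -1922599/366 ≈ -5253.0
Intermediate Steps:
J = -8 (J = 1*(-8) = -8)
X(u) = -199 + u (X(u) = u - 199 = -199 + u)
X(1/(-366)) - (-266)*(J + D(-11)) = (-199 + 1/(-366)) - (-266)*(-8 - 11) = (-199 - 1/366) - (-266)*(-19) = -72835/366 - 1*5054 = -72835/366 - 5054 = -1922599/366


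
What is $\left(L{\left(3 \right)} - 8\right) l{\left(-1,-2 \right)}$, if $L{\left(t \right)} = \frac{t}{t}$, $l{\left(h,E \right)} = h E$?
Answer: $-14$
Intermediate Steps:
$l{\left(h,E \right)} = E h$
$L{\left(t \right)} = 1$
$\left(L{\left(3 \right)} - 8\right) l{\left(-1,-2 \right)} = \left(1 - 8\right) \left(\left(-2\right) \left(-1\right)\right) = \left(-7\right) 2 = -14$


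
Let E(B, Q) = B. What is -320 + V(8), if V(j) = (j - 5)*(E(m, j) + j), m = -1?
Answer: -299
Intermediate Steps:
V(j) = (-1 + j)*(-5 + j) (V(j) = (j - 5)*(-1 + j) = (-5 + j)*(-1 + j) = (-1 + j)*(-5 + j))
-320 + V(8) = -320 + (5 + 8**2 - 6*8) = -320 + (5 + 64 - 48) = -320 + 21 = -299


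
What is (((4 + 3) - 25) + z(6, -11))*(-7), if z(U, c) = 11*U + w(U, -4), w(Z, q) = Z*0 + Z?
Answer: -378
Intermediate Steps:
w(Z, q) = Z (w(Z, q) = 0 + Z = Z)
z(U, c) = 12*U (z(U, c) = 11*U + U = 12*U)
(((4 + 3) - 25) + z(6, -11))*(-7) = (((4 + 3) - 25) + 12*6)*(-7) = ((7 - 25) + 72)*(-7) = (-18 + 72)*(-7) = 54*(-7) = -378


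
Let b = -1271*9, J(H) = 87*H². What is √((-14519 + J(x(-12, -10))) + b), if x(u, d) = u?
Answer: I*√13430 ≈ 115.89*I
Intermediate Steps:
b = -11439
√((-14519 + J(x(-12, -10))) + b) = √((-14519 + 87*(-12)²) - 11439) = √((-14519 + 87*144) - 11439) = √((-14519 + 12528) - 11439) = √(-1991 - 11439) = √(-13430) = I*√13430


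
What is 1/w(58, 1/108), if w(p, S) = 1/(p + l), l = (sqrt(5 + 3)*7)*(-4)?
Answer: 58 - 56*sqrt(2) ≈ -21.196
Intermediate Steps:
l = -56*sqrt(2) (l = (sqrt(8)*7)*(-4) = ((2*sqrt(2))*7)*(-4) = (14*sqrt(2))*(-4) = -56*sqrt(2) ≈ -79.196)
w(p, S) = 1/(p - 56*sqrt(2))
1/w(58, 1/108) = 1/(1/(58 - 56*sqrt(2))) = 58 - 56*sqrt(2)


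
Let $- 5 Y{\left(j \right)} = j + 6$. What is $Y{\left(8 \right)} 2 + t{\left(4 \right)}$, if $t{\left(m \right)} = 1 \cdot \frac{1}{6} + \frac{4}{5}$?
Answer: $- \frac{139}{30} \approx -4.6333$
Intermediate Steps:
$t{\left(m \right)} = \frac{29}{30}$ ($t{\left(m \right)} = 1 \cdot \frac{1}{6} + 4 \cdot \frac{1}{5} = \frac{1}{6} + \frac{4}{5} = \frac{29}{30}$)
$Y{\left(j \right)} = - \frac{6}{5} - \frac{j}{5}$ ($Y{\left(j \right)} = - \frac{j + 6}{5} = - \frac{6 + j}{5} = - \frac{6}{5} - \frac{j}{5}$)
$Y{\left(8 \right)} 2 + t{\left(4 \right)} = \left(- \frac{6}{5} - \frac{8}{5}\right) 2 + \frac{29}{30} = \left(- \frac{14}{5}\right) 2 + \frac{29}{30} = - \frac{28}{5} + \frac{29}{30} = - \frac{139}{30}$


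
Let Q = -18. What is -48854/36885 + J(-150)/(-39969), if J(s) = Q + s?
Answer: -72090698/54602095 ≈ -1.3203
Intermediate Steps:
J(s) = -18 + s
-48854/36885 + J(-150)/(-39969) = -48854/36885 + (-18 - 150)/(-39969) = -48854*1/36885 - 168*(-1/39969) = -48854/36885 + 56/13323 = -72090698/54602095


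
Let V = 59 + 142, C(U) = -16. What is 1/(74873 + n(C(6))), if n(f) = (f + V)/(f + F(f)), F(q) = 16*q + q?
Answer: 288/21563239 ≈ 1.3356e-5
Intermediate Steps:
F(q) = 17*q
V = 201
n(f) = (201 + f)/(18*f) (n(f) = (f + 201)/(f + 17*f) = (201 + f)/((18*f)) = (201 + f)*(1/(18*f)) = (201 + f)/(18*f))
1/(74873 + n(C(6))) = 1/(74873 + (1/18)*(201 - 16)/(-16)) = 1/(74873 + (1/18)*(-1/16)*185) = 1/(74873 - 185/288) = 1/(21563239/288) = 288/21563239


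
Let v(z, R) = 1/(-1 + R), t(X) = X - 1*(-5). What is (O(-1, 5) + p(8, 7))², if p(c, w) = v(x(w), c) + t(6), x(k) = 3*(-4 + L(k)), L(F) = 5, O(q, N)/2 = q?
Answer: 4096/49 ≈ 83.592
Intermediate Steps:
t(X) = 5 + X (t(X) = X + 5 = 5 + X)
O(q, N) = 2*q
x(k) = 3 (x(k) = 3*(-4 + 5) = 3*1 = 3)
p(c, w) = 11 + 1/(-1 + c) (p(c, w) = 1/(-1 + c) + (5 + 6) = 1/(-1 + c) + 11 = 11 + 1/(-1 + c))
(O(-1, 5) + p(8, 7))² = (2*(-1) + (-10 + 11*8)/(-1 + 8))² = (-2 + (-10 + 88)/7)² = (-2 + (⅐)*78)² = (-2 + 78/7)² = (64/7)² = 4096/49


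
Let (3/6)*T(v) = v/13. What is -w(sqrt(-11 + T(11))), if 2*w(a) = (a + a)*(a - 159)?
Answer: 121/13 + 1749*I*sqrt(13)/13 ≈ 9.3077 + 485.09*I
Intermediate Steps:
T(v) = 2*v/13 (T(v) = 2*(v/13) = 2*v/13)
w(a) = a*(-159 + a) (w(a) = ((a + a)*(a - 159))/2 = ((2*a)*(-159 + a))/2 = (2*a*(-159 + a))/2 = a*(-159 + a))
-w(sqrt(-11 + T(11))) = -sqrt(-11 + (2/13)*11)*(-159 + sqrt(-11 + (2/13)*11)) = -sqrt(-11 + 22/13)*(-159 + sqrt(-11 + 22/13)) = -sqrt(-121/13)*(-159 + sqrt(-121/13)) = -11*I*sqrt(13)/13*(-159 + 11*I*sqrt(13)/13) = -11*I*sqrt(13)*(-159 + 11*I*sqrt(13)/13)/13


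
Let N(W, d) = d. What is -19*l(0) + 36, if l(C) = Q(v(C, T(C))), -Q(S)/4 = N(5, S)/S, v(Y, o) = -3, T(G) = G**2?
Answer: 112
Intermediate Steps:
Q(S) = -4 (Q(S) = -4*S/S = -4*1 = -4)
l(C) = -4
-19*l(0) + 36 = -19*(-4) + 36 = 76 + 36 = 112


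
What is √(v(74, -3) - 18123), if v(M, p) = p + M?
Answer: 2*I*√4513 ≈ 134.36*I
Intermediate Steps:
v(M, p) = M + p
√(v(74, -3) - 18123) = √((74 - 3) - 18123) = √(71 - 18123) = √(-18052) = 2*I*√4513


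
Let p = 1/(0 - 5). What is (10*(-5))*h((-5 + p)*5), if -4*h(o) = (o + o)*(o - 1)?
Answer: 17550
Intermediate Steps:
p = -1/5 (p = 1/(-5) = -1/5 ≈ -0.20000)
h(o) = -o*(-1 + o)/2 (h(o) = -(o + o)*(o - 1)/4 = -2*o*(-1 + o)/4 = -o*(-1 + o)/2)
(10*(-5))*h((-5 + p)*5) = (10*(-5))*(((-5 - 1/5)*5)*(1 - (-5 - 1/5)*5)/2) = -25*(-26/5*5)*(1 - (-26)*5/5) = -25*(-26)*(1 - 1*(-26)) = -25*(-26)*(1 + 26) = -25*(-26)*27 = -50*(-351) = 17550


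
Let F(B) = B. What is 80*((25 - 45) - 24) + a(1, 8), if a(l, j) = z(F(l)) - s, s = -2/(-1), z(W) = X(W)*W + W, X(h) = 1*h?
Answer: -3520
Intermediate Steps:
X(h) = h
z(W) = W + W² (z(W) = W*W + W = W² + W = W + W²)
s = 2 (s = -2*(-1) = 2)
a(l, j) = -2 + l*(1 + l) (a(l, j) = l*(1 + l) - 1*2 = l*(1 + l) - 2 = -2 + l*(1 + l))
80*((25 - 45) - 24) + a(1, 8) = 80*((25 - 45) - 24) + (-2 + 1*(1 + 1)) = 80*(-20 - 24) + (-2 + 1*2) = 80*(-44) + (-2 + 2) = -3520 + 0 = -3520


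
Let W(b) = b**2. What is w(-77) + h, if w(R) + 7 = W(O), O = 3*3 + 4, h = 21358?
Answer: 21520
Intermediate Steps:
O = 13 (O = 9 + 4 = 13)
w(R) = 162 (w(R) = -7 + 13**2 = -7 + 169 = 162)
w(-77) + h = 162 + 21358 = 21520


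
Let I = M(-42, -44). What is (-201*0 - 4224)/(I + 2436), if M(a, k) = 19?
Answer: -4224/2455 ≈ -1.7206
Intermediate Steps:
I = 19
(-201*0 - 4224)/(I + 2436) = (-201*0 - 4224)/(19 + 2436) = (0 - 4224)/2455 = -4224*1/2455 = -4224/2455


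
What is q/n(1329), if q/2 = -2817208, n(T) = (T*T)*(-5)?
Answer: 5634416/8831205 ≈ 0.63801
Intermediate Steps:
n(T) = -5*T² (n(T) = T²*(-5) = -5*T²)
q = -5634416 (q = 2*(-2817208) = -5634416)
q/n(1329) = -5634416/((-5*1329²)) = -5634416/((-5*1766241)) = -5634416/(-8831205) = -5634416*(-1/8831205) = 5634416/8831205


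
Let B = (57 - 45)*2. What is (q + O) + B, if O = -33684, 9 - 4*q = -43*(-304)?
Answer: -147703/4 ≈ -36926.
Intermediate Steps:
B = 24 (B = 12*2 = 24)
q = -13063/4 (q = 9/4 - (-43)*(-304)/4 = 9/4 - ¼*13072 = 9/4 - 3268 = -13063/4 ≈ -3265.8)
(q + O) + B = (-13063/4 - 33684) + 24 = -147799/4 + 24 = -147703/4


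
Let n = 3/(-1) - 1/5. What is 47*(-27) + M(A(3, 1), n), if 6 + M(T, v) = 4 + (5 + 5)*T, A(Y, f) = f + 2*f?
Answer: -1241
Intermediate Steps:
n = -16/5 (n = 3*(-1) - 1*1/5 = -3 - 1/5 = -16/5 ≈ -3.2000)
A(Y, f) = 3*f
M(T, v) = -2 + 10*T (M(T, v) = -6 + (4 + (5 + 5)*T) = -6 + (4 + 10*T) = -2 + 10*T)
47*(-27) + M(A(3, 1), n) = 47*(-27) + (-2 + 10*(3*1)) = -1269 + (-2 + 10*3) = -1269 + (-2 + 30) = -1269 + 28 = -1241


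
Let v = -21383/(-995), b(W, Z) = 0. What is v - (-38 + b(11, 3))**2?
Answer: -1415397/995 ≈ -1422.5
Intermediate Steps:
v = 21383/995 (v = -21383*(-1/995) = 21383/995 ≈ 21.490)
v - (-38 + b(11, 3))**2 = 21383/995 - (-38 + 0)**2 = 21383/995 - 1*(-38)**2 = 21383/995 - 1*1444 = 21383/995 - 1444 = -1415397/995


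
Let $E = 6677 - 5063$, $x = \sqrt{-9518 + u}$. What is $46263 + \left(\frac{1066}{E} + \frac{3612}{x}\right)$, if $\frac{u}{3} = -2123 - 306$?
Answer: $\frac{37334774}{807} - \frac{3612 i \sqrt{16805}}{16805} \approx 46264.0 - 27.863 i$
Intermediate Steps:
$u = -7287$ ($u = 3 \left(-2123 - 306\right) = 3 \left(-2429\right) = -7287$)
$x = i \sqrt{16805}$ ($x = \sqrt{-9518 - 7287} = \sqrt{-16805} = i \sqrt{16805} \approx 129.63 i$)
$E = 1614$
$46263 + \left(\frac{1066}{E} + \frac{3612}{x}\right) = 46263 + \left(\frac{1066}{1614} + \frac{3612}{i \sqrt{16805}}\right) = 46263 + \left(1066 \cdot \frac{1}{1614} + 3612 \left(- \frac{i \sqrt{16805}}{16805}\right)\right) = 46263 + \left(\frac{533}{807} - \frac{3612 i \sqrt{16805}}{16805}\right) = \frac{37334774}{807} - \frac{3612 i \sqrt{16805}}{16805}$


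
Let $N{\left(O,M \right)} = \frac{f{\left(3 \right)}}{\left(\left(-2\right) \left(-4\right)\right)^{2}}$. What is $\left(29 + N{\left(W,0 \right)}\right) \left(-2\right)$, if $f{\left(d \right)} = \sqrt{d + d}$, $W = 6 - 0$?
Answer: $-58 - \frac{\sqrt{6}}{32} \approx -58.077$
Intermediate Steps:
$W = 6$ ($W = 6 + 0 = 6$)
$f{\left(d \right)} = \sqrt{2} \sqrt{d}$ ($f{\left(d \right)} = \sqrt{2 d} = \sqrt{2} \sqrt{d}$)
$N{\left(O,M \right)} = \frac{\sqrt{6}}{64}$ ($N{\left(O,M \right)} = \frac{\sqrt{2} \sqrt{3}}{\left(\left(-2\right) \left(-4\right)\right)^{2}} = \frac{\sqrt{6}}{8^{2}} = \frac{\sqrt{6}}{64}$)
$\left(29 + N{\left(W,0 \right)}\right) \left(-2\right) = \left(29 + \frac{\sqrt{6}}{64}\right) \left(-2\right) = -58 - \frac{\sqrt{6}}{32}$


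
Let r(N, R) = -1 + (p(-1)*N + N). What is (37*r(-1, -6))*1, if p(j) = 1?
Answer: -111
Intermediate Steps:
r(N, R) = -1 + 2*N (r(N, R) = -1 + (1*N + N) = -1 + (N + N) = -1 + 2*N)
(37*r(-1, -6))*1 = (37*(-1 + 2*(-1)))*1 = (37*(-1 - 2))*1 = (37*(-3))*1 = -111*1 = -111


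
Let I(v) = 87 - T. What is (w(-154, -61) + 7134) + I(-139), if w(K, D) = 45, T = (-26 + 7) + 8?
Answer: 7277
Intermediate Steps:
T = -11 (T = -19 + 8 = -11)
I(v) = 98 (I(v) = 87 - 1*(-11) = 87 + 11 = 98)
(w(-154, -61) + 7134) + I(-139) = (45 + 7134) + 98 = 7179 + 98 = 7277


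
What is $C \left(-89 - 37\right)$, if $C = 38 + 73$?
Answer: $-13986$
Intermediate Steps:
$C = 111$
$C \left(-89 - 37\right) = 111 \left(-89 - 37\right) = 111 \left(-126\right) = -13986$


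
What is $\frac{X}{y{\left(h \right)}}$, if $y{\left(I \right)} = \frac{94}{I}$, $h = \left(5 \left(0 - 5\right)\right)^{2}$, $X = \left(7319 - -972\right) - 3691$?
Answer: $\frac{1437500}{47} \approx 30585.0$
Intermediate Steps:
$X = 4600$ ($X = \left(7319 + 972\right) - 3691 = 8291 - 3691 = 4600$)
$h = 625$ ($h = \left(5 \left(-5\right)\right)^{2} = \left(-25\right)^{2} = 625$)
$\frac{X}{y{\left(h \right)}} = \frac{4600}{94 \cdot \frac{1}{625}} = \frac{4600}{\frac{94}{625}} = 4600 \cdot \frac{625}{94} = \frac{1437500}{47}$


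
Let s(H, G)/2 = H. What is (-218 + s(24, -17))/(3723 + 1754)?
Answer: -170/5477 ≈ -0.031039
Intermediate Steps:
s(H, G) = 2*H
(-218 + s(24, -17))/(3723 + 1754) = (-218 + 2*24)/(3723 + 1754) = (-218 + 48)/5477 = -170*1/5477 = -170/5477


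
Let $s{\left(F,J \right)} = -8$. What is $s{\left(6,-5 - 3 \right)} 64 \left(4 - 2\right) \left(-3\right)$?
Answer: $3072$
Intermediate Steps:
$s{\left(6,-5 - 3 \right)} 64 \left(4 - 2\right) \left(-3\right) = \left(-8\right) 64 \left(4 - 2\right) \left(-3\right) = - 512 \cdot 2 \left(-3\right) = \left(-512\right) \left(-6\right) = 3072$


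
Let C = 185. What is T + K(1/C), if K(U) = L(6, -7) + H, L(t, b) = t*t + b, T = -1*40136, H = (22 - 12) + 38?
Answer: -40059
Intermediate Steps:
H = 48 (H = 10 + 38 = 48)
T = -40136
L(t, b) = b + t**2 (L(t, b) = t**2 + b = b + t**2)
K(U) = 77 (K(U) = (-7 + 6**2) + 48 = (-7 + 36) + 48 = 29 + 48 = 77)
T + K(1/C) = -40136 + 77 = -40059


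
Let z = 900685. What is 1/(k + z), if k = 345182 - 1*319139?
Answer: 1/926728 ≈ 1.0791e-6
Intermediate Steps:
k = 26043 (k = 345182 - 319139 = 26043)
1/(k + z) = 1/(26043 + 900685) = 1/926728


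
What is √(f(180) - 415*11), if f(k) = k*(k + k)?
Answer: √60235 ≈ 245.43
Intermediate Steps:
f(k) = 2*k² (f(k) = k*(2*k) = 2*k²)
√(f(180) - 415*11) = √(2*180² - 415*11) = √(2*32400 - 4565) = √(64800 - 4565) = √60235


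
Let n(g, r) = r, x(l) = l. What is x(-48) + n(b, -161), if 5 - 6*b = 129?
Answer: -209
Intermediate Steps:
b = -62/3 (b = ⅚ - ⅙*129 = ⅚ - 43/2 = -62/3 ≈ -20.667)
x(-48) + n(b, -161) = -48 - 161 = -209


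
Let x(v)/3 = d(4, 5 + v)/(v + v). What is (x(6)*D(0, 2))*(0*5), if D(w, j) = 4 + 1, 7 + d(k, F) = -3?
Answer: 0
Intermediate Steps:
d(k, F) = -10 (d(k, F) = -7 - 3 = -10)
D(w, j) = 5
x(v) = -15/v (x(v) = 3*(-10/(v + v)) = 3*(-10*1/(2*v)) = 3*(-5/v) = -15/v)
(x(6)*D(0, 2))*(0*5) = (-15/6*5)*(0*5) = (-15*⅙*5)*0 = -5/2*5*0 = -25/2*0 = 0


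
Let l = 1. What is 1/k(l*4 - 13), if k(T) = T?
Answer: -1/9 ≈ -0.11111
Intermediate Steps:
1/k(l*4 - 13) = 1/(1*4 - 13) = 1/(4 - 13) = 1/(-9) = -1/9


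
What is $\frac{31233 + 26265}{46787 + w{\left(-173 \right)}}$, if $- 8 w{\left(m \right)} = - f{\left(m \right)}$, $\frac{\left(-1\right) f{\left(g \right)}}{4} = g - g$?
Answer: $\frac{57498}{46787} \approx 1.2289$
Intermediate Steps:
$f{\left(g \right)} = 0$ ($f{\left(g \right)} = - 4 \left(g - g\right) = \left(-4\right) 0 = 0$)
$w{\left(m \right)} = 0$ ($w{\left(m \right)} = - \frac{\left(-1\right) 0}{8} = \left(- \frac{1}{8}\right) 0 = 0$)
$\frac{31233 + 26265}{46787 + w{\left(-173 \right)}} = \frac{31233 + 26265}{46787 + 0} = \frac{57498}{46787}$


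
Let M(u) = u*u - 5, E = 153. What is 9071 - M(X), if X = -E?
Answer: -14333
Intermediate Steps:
X = -153 (X = -1*153 = -153)
M(u) = -5 + u**2 (M(u) = u**2 - 5 = -5 + u**2)
9071 - M(X) = 9071 - (-5 + (-153)**2) = 9071 - (-5 + 23409) = 9071 - 1*23404 = 9071 - 23404 = -14333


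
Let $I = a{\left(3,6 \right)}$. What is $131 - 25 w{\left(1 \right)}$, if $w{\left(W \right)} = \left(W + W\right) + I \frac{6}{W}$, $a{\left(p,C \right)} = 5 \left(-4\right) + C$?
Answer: $2181$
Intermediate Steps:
$a{\left(p,C \right)} = -20 + C$
$I = -14$ ($I = -20 + 6 = -14$)
$w{\left(W \right)} = - \frac{84}{W} + 2 W$ ($w{\left(W \right)} = \left(W + W\right) - 14 \frac{6}{W} = 2 W - \frac{84}{W} = - \frac{84}{W} + 2 W$)
$131 - 25 w{\left(1 \right)} = 131 - 25 \left(- \frac{84}{1} + 2 \cdot 1\right) = 131 - 25 \left(\left(-84\right) 1 + 2\right) = 131 - 25 \left(-84 + 2\right) = 131 - -2050 = 131 + 2050 = 2181$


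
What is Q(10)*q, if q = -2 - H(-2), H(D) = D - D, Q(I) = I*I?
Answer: -200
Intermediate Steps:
Q(I) = I**2
H(D) = 0
q = -2 (q = -2 - 1*0 = -2 + 0 = -2)
Q(10)*q = 10**2*(-2) = 100*(-2) = -200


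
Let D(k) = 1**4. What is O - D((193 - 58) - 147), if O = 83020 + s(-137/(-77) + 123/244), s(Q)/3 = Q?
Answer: 1559889669/18788 ≈ 83026.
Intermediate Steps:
s(Q) = 3*Q
D(k) = 1
O = 1559908457/18788 (O = 83020 + 3*(-137/(-77) + 123/244) = 83020 + 3*(-137*(-1/77) + 123*(1/244)) = 83020 + 3*(137/77 + 123/244) = 83020 + 3*(42899/18788) = 83020 + 128697/18788 = 1559908457/18788 ≈ 83027.)
O - D((193 - 58) - 147) = 1559908457/18788 - 1*1 = 1559908457/18788 - 1 = 1559889669/18788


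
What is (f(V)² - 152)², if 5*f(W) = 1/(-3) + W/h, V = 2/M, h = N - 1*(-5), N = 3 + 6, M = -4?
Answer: 718874710561921/31116960000 ≈ 23102.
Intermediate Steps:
N = 9
h = 14 (h = 9 - 1*(-5) = 9 + 5 = 14)
V = -½ (V = 2/(-4) = 2*(-¼) = -½ ≈ -0.50000)
f(W) = -1/15 + W/70 (f(W) = (1/(-3) + W/14)/5 = (1*(-⅓) + W*(1/14))/5 = (-⅓ + W/14)/5 = -1/15 + W/70)
(f(V)² - 152)² = ((-1/15 + (1/70)*(-½))² - 152)² = ((-1/15 - 1/140)² - 152)² = ((-31/420)² - 152)² = (961/176400 - 152)² = (-26811839/176400)² = 718874710561921/31116960000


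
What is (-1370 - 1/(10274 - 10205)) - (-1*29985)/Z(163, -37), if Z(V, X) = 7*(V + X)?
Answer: -9034153/6762 ≈ -1336.0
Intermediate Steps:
Z(V, X) = 7*V + 7*X
(-1370 - 1/(10274 - 10205)) - (-1*29985)/Z(163, -37) = (-1370 - 1/(10274 - 10205)) - (-1*29985)/(7*163 + 7*(-37)) = (-1370 - 1/69) - (-29985)/(1141 - 259) = (-1370 - 1*1/69) - (-29985)/882 = (-1370 - 1/69) - (-29985)/882 = -94531/69 - 1*(-9995/294) = -94531/69 + 9995/294 = -9034153/6762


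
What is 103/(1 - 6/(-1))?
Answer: 103/7 ≈ 14.714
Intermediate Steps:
103/(1 - 6/(-1)) = 103/(1 - 6*(-1)) = 103/(1 + 6) = 103/7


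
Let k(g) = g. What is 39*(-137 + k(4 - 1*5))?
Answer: -5382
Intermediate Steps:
39*(-137 + k(4 - 1*5)) = 39*(-137 + (4 - 1*5)) = 39*(-137 + (4 - 5)) = 39*(-137 - 1) = 39*(-138) = -5382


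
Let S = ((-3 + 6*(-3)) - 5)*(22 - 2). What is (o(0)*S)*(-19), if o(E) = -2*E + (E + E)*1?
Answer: 0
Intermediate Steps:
o(E) = 0 (o(E) = -2*E + (2*E)*1 = -2*E + 2*E = 0)
S = -520 (S = ((-3 - 18) - 5)*20 = (-21 - 5)*20 = -26*20 = -520)
(o(0)*S)*(-19) = (0*(-520))*(-19) = 0*(-19) = 0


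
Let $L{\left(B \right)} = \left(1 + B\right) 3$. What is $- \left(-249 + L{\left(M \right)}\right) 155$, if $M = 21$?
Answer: $28365$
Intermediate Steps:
$L{\left(B \right)} = 3 + 3 B$
$- \left(-249 + L{\left(M \right)}\right) 155 = - \left(-249 + \left(3 + 3 \cdot 21\right)\right) 155 = - \left(-249 + \left(3 + 63\right)\right) 155 = - \left(-249 + 66\right) 155 = - \left(-183\right) 155 = \left(-1\right) \left(-28365\right) = 28365$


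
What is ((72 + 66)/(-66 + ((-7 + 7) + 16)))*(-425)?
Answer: 1173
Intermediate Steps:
((72 + 66)/(-66 + ((-7 + 7) + 16)))*(-425) = (138/(-66 + (0 + 16)))*(-425) = (138/(-66 + 16))*(-425) = (138/(-50))*(-425) = (138*(-1/50))*(-425) = -69/25*(-425) = 1173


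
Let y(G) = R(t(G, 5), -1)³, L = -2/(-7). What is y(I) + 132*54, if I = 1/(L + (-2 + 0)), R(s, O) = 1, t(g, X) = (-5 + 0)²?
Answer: 7129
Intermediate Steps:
t(g, X) = 25 (t(g, X) = (-5)² = 25)
L = 2/7 (L = -2*(-⅐) = 2/7 ≈ 0.28571)
I = -7/12 (I = 1/(2/7 + (-2 + 0)) = 1/(2/7 - 2) = 1/(-12/7) = -7/12 ≈ -0.58333)
y(G) = 1 (y(G) = 1³ = 1)
y(I) + 132*54 = 1 + 132*54 = 1 + 7128 = 7129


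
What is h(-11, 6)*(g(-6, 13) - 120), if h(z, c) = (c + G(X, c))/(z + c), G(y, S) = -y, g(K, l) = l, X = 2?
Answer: 428/5 ≈ 85.600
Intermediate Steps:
h(z, c) = (-2 + c)/(c + z) (h(z, c) = (c - 1*2)/(z + c) = (c - 2)/(c + z) = (-2 + c)/(c + z))
h(-11, 6)*(g(-6, 13) - 120) = ((-2 + 6)/(6 - 11))*(13 - 120) = (4/(-5))*(-107) = -⅕*4*(-107) = -⅘*(-107) = 428/5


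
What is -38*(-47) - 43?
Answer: 1743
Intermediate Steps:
-38*(-47) - 43 = 1786 - 43 = 1743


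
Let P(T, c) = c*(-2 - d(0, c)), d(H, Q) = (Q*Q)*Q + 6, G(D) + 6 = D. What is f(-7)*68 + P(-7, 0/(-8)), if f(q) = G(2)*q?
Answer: 1904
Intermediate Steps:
G(D) = -6 + D
d(H, Q) = 6 + Q³ (d(H, Q) = Q²*Q + 6 = Q³ + 6 = 6 + Q³)
P(T, c) = c*(-8 - c³) (P(T, c) = c*(-2 - (6 + c³)) = c*(-2 + (-6 - c³)) = c*(-8 - c³))
f(q) = -4*q (f(q) = (-6 + 2)*q = -4*q)
f(-7)*68 + P(-7, 0/(-8)) = -4*(-7)*68 - 0/(-8)*(8 + (0/(-8))³) = 28*68 - 0*(-⅛)*(8 + (0*(-⅛))³) = 1904 - 1*0*(8 + 0³) = 1904 - 1*0*(8 + 0) = 1904 - 1*0*8 = 1904 + 0 = 1904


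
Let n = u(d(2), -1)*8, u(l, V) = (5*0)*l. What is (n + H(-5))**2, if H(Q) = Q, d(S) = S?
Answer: 25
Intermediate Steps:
u(l, V) = 0 (u(l, V) = 0*l = 0)
n = 0 (n = 0*8 = 0)
(n + H(-5))**2 = (0 - 5)**2 = (-5)**2 = 25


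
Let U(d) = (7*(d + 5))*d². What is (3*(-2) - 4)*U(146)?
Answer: -225310120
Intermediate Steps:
U(d) = d²*(35 + 7*d) (U(d) = (7*(5 + d))*d² = (35 + 7*d)*d² = d²*(35 + 7*d))
(3*(-2) - 4)*U(146) = (3*(-2) - 4)*(7*146²*(5 + 146)) = (-6 - 4)*(7*21316*151) = -10*22531012 = -225310120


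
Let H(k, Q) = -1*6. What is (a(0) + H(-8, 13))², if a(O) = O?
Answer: 36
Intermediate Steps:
H(k, Q) = -6
(a(0) + H(-8, 13))² = (0 - 6)² = (-6)² = 36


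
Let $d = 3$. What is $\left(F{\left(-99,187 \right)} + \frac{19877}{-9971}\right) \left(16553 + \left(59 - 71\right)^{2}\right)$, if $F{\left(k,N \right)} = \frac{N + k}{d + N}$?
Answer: $- \frac{31556481}{1235} \approx -25552.0$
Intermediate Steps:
$F{\left(k,N \right)} = \frac{N + k}{3 + N}$
$\left(F{\left(-99,187 \right)} + \frac{19877}{-9971}\right) \left(16553 + \left(59 - 71\right)^{2}\right) = \left(\frac{187 - 99}{3 + 187} + \frac{19877}{-9971}\right) \left(16553 + \left(59 - 71\right)^{2}\right) = \left(\frac{1}{190} \cdot 88 + 19877 \left(- \frac{1}{9971}\right)\right) \left(16553 + \left(-12\right)^{2}\right) = \left(\frac{1}{190} \cdot 88 - \frac{1529}{767}\right) \left(16553 + 144\right) = \left(\frac{44}{95} - \frac{1529}{767}\right) 16697 = \left(- \frac{111507}{72865}\right) 16697 = - \frac{31556481}{1235}$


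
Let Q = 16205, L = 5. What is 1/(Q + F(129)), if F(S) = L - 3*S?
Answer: 1/15823 ≈ 6.3199e-5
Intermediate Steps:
F(S) = 5 - 3*S
1/(Q + F(129)) = 1/(16205 + (5 - 3*129)) = 1/(16205 + (5 - 387)) = 1/(16205 - 382) = 1/15823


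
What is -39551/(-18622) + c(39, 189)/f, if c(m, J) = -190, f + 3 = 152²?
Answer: 910129471/430186822 ≈ 2.1157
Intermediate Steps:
f = 23101 (f = -3 + 152² = -3 + 23104 = 23101)
-39551/(-18622) + c(39, 189)/f = -39551/(-18622) - 190/23101 = -39551*(-1/18622) - 190*1/23101 = 39551/18622 - 190/23101 = 910129471/430186822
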